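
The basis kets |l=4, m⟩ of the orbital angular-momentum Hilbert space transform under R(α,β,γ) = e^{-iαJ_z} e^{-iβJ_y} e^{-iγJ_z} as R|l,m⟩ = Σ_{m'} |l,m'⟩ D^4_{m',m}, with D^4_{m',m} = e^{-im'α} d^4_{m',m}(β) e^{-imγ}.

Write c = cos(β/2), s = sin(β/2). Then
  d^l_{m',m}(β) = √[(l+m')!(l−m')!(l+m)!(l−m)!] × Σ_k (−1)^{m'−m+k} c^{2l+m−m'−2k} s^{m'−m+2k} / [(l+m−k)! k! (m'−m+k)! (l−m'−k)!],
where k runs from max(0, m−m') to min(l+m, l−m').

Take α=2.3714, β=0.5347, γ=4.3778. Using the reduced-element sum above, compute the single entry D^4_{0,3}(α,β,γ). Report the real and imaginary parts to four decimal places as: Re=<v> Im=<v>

Split into d^4_{0,3}(β=0.5347) × two z-phases.
c=cos(0.5347/2)=0.964474, s=sin(0.5347/2)=0.264177; N=√[24·24·5040·1]=1703.830978
Admissible k: 3..4 (factorial args all ≥0)
  k=3: (−1)^0·1703.8310/(144)·0.9645^5·0.2642^3 = +0.182054
  k=4: (−1)^1·1703.8310/(144)·0.9645^3·0.2642^5 = -0.013659
d^4_{0,3}(0.5347) = +0.182054 -0.013659 = +0.168395
Attach z-rotation phases: D = e^{-i(0)(2.3714)}·(+0.168395)·e^{-i(3)(4.3778)} = +0.142041-0.090450i

Re=0.1420 Im=-0.0904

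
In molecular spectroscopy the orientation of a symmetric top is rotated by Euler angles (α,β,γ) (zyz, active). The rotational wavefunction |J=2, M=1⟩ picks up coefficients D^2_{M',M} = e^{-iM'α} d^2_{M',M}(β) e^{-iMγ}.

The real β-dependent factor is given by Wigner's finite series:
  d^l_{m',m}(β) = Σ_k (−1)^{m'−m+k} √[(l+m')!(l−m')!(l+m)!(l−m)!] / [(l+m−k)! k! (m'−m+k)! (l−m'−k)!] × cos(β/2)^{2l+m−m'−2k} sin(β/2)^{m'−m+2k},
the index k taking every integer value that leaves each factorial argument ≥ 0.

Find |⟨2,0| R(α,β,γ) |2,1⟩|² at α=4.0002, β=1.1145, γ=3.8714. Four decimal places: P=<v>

P=0.2347

Split into d^2_{0,1}(β=1.1145) × two z-phases.
c=cos(1.1145/2)=0.848713, s=sin(1.1145/2)=0.528854; N=√[2·2·6·1]=4.898979
The bounds max(0,m−m')=1 and min(l+m,l−m')=2 give 2 terms
  k=1: (−1)^0·4.8990/(2)·0.8487^3·0.5289^1 = +0.791943
  k=2: (−1)^1·4.8990/(2)·0.8487^1·0.5289^3 = -0.307499
d^2_{0,1}(1.1145) = +0.791943 -0.307499 = +0.484443
|D^2_{0,1}|² = |d^2_{0,1}(β)|² = (+0.484443)² = 0.234685 (the z-rotation phases have unit modulus)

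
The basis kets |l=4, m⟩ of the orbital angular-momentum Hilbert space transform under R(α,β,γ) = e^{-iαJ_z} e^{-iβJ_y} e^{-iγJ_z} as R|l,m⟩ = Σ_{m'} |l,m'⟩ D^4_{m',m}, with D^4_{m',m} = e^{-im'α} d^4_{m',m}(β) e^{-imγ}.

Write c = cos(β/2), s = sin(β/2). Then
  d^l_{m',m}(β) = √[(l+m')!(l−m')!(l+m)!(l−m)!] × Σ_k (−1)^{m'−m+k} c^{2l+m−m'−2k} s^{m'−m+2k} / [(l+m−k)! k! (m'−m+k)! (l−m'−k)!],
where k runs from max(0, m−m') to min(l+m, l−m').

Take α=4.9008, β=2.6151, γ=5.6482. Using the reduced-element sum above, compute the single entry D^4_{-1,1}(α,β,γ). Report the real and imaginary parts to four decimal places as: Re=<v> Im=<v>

D^4_{-1,1}(4.9008,2.6151,5.6482) = e^{-i·-1·4.9008}·d^4_{-1,1}(2.6151)·e^{-i·1·5.6482}. Compute d first:
With c≡cos(β/2)=0.260216 and s≡sin(β/2)=0.965550, N=[6·120·120·6]^{1/2}=720.000000
The bounds max(0,m−m')=2 and min(l+m,l−m')=5 give 4 terms
  k=2: (−1)^0·720.0000/(72)·0.2602^6·0.9656^2 = +0.002894
  k=3: (−1)^1·720.0000/(24)·0.2602^4·0.9656^4 = -0.119553
  k=4: (−1)^2·720.0000/(48)·0.2602^2·0.9656^6 = +0.823019
  k=5: (−1)^3·720.0000/(720)·0.2602^0·0.9656^8 = -0.755439
d^4_{-1,1}(2.6151) = +0.002894 -0.119553 +0.823019 -0.755439 = -0.049078
D = (+0.187298-0.982303i)·(-0.049078)·(+0.805080+0.593166i) = -0.035997+0.033360i

Re=-0.0360 Im=0.0334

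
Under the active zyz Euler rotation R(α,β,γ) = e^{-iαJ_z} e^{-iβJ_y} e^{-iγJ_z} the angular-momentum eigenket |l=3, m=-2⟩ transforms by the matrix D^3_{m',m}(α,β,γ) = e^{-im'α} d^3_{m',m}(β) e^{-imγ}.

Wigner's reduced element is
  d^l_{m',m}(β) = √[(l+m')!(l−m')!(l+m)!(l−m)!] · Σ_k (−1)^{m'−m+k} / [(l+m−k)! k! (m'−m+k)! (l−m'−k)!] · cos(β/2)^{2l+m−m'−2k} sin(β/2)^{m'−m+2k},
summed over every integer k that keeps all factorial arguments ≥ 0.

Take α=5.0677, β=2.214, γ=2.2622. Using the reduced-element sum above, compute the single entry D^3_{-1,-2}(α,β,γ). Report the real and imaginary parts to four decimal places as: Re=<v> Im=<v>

Re=-0.3494 Im=-0.0590

First d^3_{-1,-2}(β=2.214), then the phase factors e^{-i(-1)α} and e^{-i(-2)γ}:
Half-angle: c=0.447347, s=0.894361. N=√(2·24·1·120)=75.894664
Admissible k: 0..1 (factorial args all ≥0)
  k=0: (−1)^1·75.8947/(24)·0.4473^5·0.8944^1 = -0.050668
  k=1: (−1)^2·75.8947/(12)·0.4473^3·0.8944^3 = +0.405042
d^3_{-1,-2}(2.214) = -0.050668 +0.405042 = +0.354374
Attach z-rotation phases: D = e^{-i(-1)(5.0677)}·(+0.354374)·e^{-i(-2)(2.2622)} = -0.349425-0.059018i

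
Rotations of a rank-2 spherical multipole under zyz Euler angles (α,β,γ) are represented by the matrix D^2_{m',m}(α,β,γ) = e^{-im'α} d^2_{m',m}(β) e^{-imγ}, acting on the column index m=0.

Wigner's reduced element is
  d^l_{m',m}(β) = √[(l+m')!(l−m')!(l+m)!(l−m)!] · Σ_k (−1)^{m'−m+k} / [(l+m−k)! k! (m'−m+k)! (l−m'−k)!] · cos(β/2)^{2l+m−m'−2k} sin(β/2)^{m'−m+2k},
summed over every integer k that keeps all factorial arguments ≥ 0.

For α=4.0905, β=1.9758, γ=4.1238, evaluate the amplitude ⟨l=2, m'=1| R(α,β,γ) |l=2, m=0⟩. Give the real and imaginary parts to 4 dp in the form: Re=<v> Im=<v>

First d^2_{1,0}(β=1.9758), then the phase factors e^{-i(1)α} and e^{-i(0)γ}:
Half-angle: c=0.550444, s=0.834872. N=√(6·1·2·2)=4.898979
k: max(0,(0)−(1))=0 … min(2+(0),2−(1))=1
  k=0: (−1)^1·4.8990/(2)·0.5504^3·0.8349^1 = -0.341064
  k=1: (−1)^2·4.8990/(2)·0.5504^1·0.8349^3 = +0.784600
d^2_{1,0}(1.9758) = -0.341064 +0.784600 = +0.443537
Phases: e^{-i·(1)·4.0905}=-0.582572+0.812779i, e^{-i·(0)·4.1238}=+1.000000+0.000000i ⇒ D=-0.258392+0.360497i

Re=-0.2584 Im=0.3605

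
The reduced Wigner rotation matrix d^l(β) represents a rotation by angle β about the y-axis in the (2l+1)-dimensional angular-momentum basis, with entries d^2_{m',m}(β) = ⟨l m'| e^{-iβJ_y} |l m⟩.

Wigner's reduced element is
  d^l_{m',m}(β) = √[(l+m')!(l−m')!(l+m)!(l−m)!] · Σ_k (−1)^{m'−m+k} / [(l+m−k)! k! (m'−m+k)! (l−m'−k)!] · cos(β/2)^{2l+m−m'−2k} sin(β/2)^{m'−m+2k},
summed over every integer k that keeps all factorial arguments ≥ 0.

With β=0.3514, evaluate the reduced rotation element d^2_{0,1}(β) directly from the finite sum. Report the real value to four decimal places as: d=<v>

d^2_{0,1}(β=0.3514) via Wigner's sum:
With c≡cos(β/2)=0.984604 and s≡sin(β/2)=0.174797, N=[2·2·6·1]^{1/2}=4.898979
k: max(0,(1)−(0))=1 … min(2+(1),2−(0))=2
  k=1: (−1)^0·4.8990/(2)·0.9846^3·0.1748^1 = +0.408692
  k=2: (−1)^1·4.8990/(2)·0.9846^1·0.1748^3 = -0.012881
d^2_{0,1}(0.3514) = +0.408692 -0.012881 = +0.395811

d=0.3958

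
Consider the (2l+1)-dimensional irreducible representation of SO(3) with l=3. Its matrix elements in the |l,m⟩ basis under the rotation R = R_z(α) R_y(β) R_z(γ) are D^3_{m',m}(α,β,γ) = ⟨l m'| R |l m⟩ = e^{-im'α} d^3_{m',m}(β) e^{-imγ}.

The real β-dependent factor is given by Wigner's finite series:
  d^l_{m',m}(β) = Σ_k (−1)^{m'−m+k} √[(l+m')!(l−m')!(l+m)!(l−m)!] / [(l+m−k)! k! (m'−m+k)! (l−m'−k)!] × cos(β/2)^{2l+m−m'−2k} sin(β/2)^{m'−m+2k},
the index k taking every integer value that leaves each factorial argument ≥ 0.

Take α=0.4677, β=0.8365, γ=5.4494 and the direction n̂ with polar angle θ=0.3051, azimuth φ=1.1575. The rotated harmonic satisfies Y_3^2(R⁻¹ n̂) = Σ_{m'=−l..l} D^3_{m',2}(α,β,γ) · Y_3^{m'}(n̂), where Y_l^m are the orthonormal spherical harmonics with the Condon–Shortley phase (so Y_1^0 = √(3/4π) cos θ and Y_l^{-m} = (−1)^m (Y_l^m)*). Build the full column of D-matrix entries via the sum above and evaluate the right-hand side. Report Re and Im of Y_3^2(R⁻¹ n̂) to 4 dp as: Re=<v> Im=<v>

Need the full column D^3_{m',2} for m'=−3..3 at α=0.4677, β=0.8365, γ=5.4494.
cos(β/2)=0.913801, sin(β/2)=0.406162
d^3_{-3,2}: single k=5 term ⇒ +0.024741;  D = -0.024679+0.001753i
d^3_{-2,2}: k∈[4..5] ⇒ +0.113624 -0.004489 = +0.109135;  D = -0.093683+0.055981i
d^3_{-1,2}: k∈[3..4] ⇒ +0.323357 -0.031941 = +0.291416;  D = -0.155900+0.246209i
d^3_{0,2}: k∈[2..3] ⇒ +0.630037 -0.124469 = +0.505568;  D = -0.048850+0.503202i
d^3_{1,2}: k∈[1..2] ⇒ +0.818385 -0.323357 = +0.495028;  D = +0.179437+0.461362i
d^3_{2,2}: k∈[0..1] ⇒ +0.582251 -0.575142 = +0.007109;  D = +0.005287+0.004752i
d^3_{3,2}: single k=0 term ⇒ -0.633918;  D = -0.611878-0.165705i
Y_3^{m'}(θ=0.3051,φ=1.1575) and Σ D·Y over m':
  (-0.0247+0.0018i)·(-0.0107+0.0037i)  (-0.0937+0.0560i)·(-0.0596-0.0647i)  (-0.1559+0.2462i)·(+0.1384-0.3155i)  (-0.0488+0.5032i)·(+0.5513+0.0000i)  (+0.1794+0.4614i)·(-0.1384-0.3155i)  (+0.0053+0.0048i)·(-0.0596+0.0647i)  (-0.6119-0.1657i)·(+0.0107+0.0037i)
Y_3^2(R⁻¹ n̂) = +0.152820+0.238871i

Re=0.1528 Im=0.2389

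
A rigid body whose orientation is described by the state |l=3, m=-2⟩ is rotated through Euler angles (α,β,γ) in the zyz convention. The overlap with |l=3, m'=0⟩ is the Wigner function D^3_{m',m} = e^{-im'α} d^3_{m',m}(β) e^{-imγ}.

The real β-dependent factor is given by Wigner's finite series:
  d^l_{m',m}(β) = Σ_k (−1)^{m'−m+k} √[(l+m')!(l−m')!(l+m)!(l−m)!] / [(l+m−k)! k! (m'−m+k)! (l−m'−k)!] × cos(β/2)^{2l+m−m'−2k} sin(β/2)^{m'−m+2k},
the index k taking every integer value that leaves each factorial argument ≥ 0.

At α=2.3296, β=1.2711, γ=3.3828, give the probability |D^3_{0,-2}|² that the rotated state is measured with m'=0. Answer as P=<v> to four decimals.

P=0.1362

Split into d^3_{0,-2}(β=1.2711) × two z-phases.
Half-angle: c=0.804745, s=0.593620. N=√(6·6·1·120)=65.726707
The bounds max(0,m−m')=0 and min(l+m,l−m')=1 give 2 terms
  k=0: (−1)^2·65.7267/(12)·0.8047^4·0.5936^2 = +0.809491
  k=1: (−1)^3·65.7267/(12)·0.8047^2·0.5936^4 = -0.440466
d^3_{0,-2}(1.2711) = +0.809491 -0.440466 = +0.369025
|D^3_{0,-2}|² = |d^3_{0,-2}(β)|² = (+0.369025)² = 0.136179 (the z-rotation phases have unit modulus)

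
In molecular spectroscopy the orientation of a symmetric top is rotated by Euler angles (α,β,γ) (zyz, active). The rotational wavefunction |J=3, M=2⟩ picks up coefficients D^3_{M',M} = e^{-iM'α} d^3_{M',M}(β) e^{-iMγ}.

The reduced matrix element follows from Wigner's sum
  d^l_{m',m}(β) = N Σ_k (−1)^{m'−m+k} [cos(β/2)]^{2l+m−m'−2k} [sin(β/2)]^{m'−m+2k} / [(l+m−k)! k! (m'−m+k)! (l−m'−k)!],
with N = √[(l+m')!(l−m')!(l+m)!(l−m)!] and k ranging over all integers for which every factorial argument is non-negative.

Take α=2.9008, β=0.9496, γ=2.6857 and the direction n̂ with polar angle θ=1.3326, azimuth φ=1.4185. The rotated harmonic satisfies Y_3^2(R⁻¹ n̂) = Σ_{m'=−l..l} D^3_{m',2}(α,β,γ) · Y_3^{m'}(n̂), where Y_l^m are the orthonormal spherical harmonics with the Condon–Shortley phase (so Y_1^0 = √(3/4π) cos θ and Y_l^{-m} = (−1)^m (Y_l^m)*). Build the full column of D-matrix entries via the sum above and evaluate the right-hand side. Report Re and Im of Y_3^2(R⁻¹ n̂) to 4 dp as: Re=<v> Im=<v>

Need the full column D^3_{m',2} for m'=−3..3 at α=2.9008, β=0.9496, γ=2.6857.
cos(β/2)=0.889384, sin(β/2)=0.457161
d^3_{-3,2}: single k=5 term ⇒ +0.043502;  D = -0.042724-0.008190i
d^3_{-2,2}: k∈[4..5] ⇒ +0.172752 -0.009129 = +0.163624;  D = +0.148715+0.068240i
d^3_{-1,2}: k∈[3..4] ⇒ +0.425113 -0.056161 = +0.368952;  D = -0.288965-0.229401i
d^3_{0,2}: k∈[2..3] ⇒ +0.716235 -0.189241 = +0.526995;  D = +0.322697+0.416641i
d^3_{1,2}: k∈[1..2] ⇒ +0.804481 -0.425113 = +0.379368;  D = -0.154074-0.346672i
d^3_{2,2}: k∈[0..1] ⇒ +0.494922 -0.653830 = -0.158909;  D = -0.028047-0.156414i
d^3_{3,2}: single k=0 term ⇒ -0.623148;  D = -0.039461+0.621898i
Y_3^{m'}(θ=1.3326,φ=1.4185) and Σ D·Y over m':
  (-0.0427-0.0082i)·(-0.1689+0.3436i)  (+0.1487+0.0682i)·(-0.2172-0.0683i)  (-0.2890-0.2294i)·(-0.0344+0.2240i)  (+0.3227+0.4166i)·(-0.2396+0.0000i)  (-0.1541-0.3467i)·(+0.0344+0.2240i)  (-0.0280-0.1564i)·(-0.2172+0.0683i)  (-0.0395+0.6219i)·(+0.1689+0.3436i)
Y_3^2(R⁻¹ n̂) = -0.164837-0.117852i

Re=-0.1648 Im=-0.1179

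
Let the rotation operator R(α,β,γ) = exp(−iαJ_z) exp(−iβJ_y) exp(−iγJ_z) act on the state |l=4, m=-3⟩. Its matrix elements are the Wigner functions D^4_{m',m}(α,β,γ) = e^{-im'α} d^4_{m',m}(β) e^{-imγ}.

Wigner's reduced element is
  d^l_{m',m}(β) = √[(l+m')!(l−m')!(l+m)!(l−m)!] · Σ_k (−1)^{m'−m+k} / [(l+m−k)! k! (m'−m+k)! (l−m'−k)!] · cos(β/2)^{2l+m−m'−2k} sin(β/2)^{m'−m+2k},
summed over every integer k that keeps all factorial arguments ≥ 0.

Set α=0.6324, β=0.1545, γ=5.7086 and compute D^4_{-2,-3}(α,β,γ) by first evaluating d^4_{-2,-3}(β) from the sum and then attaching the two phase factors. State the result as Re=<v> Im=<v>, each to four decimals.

Re=-0.2490 Im=0.1230

Split into d^4_{-2,-3}(β=0.1545) × two z-phases.
c=cos(0.1545/2)=0.997018, s=sin(0.1545/2)=0.077173; N=√[2·720·1·5040]=2693.993318
Admissible k: 0..1 (factorial args all ≥0)
  k=0: (−1)^1·2693.9933/(720)·0.9970^7·0.0772^1 = -0.282781
  k=1: (−1)^2·2693.9933/(240)·0.9970^5·0.0772^3 = +0.005083
d^4_{-2,-3}(0.1545) = -0.282781 +0.005083 = -0.277698
Attach z-rotation phases: D = e^{-i(-2)(0.6324)}·(-0.277698)·e^{-i(-3)(5.7086)} = -0.248961+0.123024i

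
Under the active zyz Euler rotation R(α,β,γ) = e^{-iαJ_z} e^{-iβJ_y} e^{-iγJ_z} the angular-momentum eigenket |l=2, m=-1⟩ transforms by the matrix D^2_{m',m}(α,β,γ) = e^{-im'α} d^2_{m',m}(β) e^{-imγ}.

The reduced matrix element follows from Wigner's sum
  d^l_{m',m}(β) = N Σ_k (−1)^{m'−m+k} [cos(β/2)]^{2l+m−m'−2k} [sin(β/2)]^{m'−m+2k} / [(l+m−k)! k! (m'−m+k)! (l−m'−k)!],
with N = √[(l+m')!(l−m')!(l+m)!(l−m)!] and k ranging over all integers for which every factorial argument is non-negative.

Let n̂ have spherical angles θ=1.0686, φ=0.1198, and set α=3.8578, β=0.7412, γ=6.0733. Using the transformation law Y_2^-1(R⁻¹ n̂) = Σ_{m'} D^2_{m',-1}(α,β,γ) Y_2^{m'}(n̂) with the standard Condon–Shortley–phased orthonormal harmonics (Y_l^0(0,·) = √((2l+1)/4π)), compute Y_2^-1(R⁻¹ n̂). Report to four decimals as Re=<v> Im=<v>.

Need the full column D^2_{m',-1} for m'=−2..2 at α=3.8578, β=0.7412, γ=6.0733.
cos(β/2)=0.932110, sin(β/2)=0.362175
d^2_{-2,-1}: single k=1 term ⇒ +0.586611;  D = +0.200192+0.551394i
d^2_{-1,-1}: k∈[0..1] ⇒ +0.754865 -0.341895 = +0.412970;  D = -0.361156-0.200276i
d^2_{0,-1}: k∈[0..1] ⇒ -0.718448 +0.108467 = -0.609981;  D = -0.596595+0.127088i
d^2_{1,-1}: k∈[0..1] ⇒ +0.341895 -0.017206 = +0.324689;  D = -0.195126+0.259517i
d^2_{2,-1}: single k=0 term ⇒ -0.088563;  D = +0.006327+0.088337i
Y_2^{m'}(θ=1.0686,φ=0.1198) and Σ D·Y over m':
  (+0.2002+0.5514i)·(+0.2883-0.0704i)  (-0.3612-0.2003i)·(+0.3236-0.0390i)  (-0.5966+0.1271i)·(-0.0962+0.0000i)  (-0.1951+0.2595i)·(-0.3236-0.0390i)  (+0.0063+0.0883i)·(+0.2883+0.0704i)
Y_2^-1(R⁻¹ n̂) = +0.098100+0.031432i

Re=0.0981 Im=0.0314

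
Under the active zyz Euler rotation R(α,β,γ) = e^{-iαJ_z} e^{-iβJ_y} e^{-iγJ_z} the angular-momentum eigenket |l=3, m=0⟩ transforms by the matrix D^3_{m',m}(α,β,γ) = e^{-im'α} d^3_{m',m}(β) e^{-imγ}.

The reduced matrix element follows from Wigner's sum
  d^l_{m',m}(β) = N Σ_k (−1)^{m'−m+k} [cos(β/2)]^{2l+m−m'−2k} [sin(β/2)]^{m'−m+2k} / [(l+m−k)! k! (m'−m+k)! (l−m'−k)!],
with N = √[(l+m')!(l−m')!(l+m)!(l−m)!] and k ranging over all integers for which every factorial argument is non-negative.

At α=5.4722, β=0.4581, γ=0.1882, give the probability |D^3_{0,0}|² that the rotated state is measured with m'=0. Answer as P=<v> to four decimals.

First d^3_{0,0}(β=0.4581), then the phase factors e^{-i(0)α} and e^{-i(0)γ}:
Half-angle: c=0.973883, s=0.227052. N=√(6·6·6·6)=36.000000
Admissible k: 0..3 (factorial args all ≥0)
  k=0: (−1)^0·36.0000/(36)·0.9739^6·0.2271^0 = +0.853178
  k=1: (−1)^1·36.0000/(4)·0.9739^4·0.2271^2 = -0.417370
  k=2: (−1)^2·36.0000/(4)·0.9739^2·0.2271^4 = +0.022686
  k=3: (−1)^3·36.0000/(36)·0.9739^0·0.2271^6 = -0.000137
d^3_{0,0}(0.4581) = +0.853178 -0.417370 +0.022686 -0.000137 = +0.458357
|D^3_{0,0}|² = |d^3_{0,0}(β)|² = (+0.458357)² = 0.210091 (the z-rotation phases have unit modulus)

P=0.2101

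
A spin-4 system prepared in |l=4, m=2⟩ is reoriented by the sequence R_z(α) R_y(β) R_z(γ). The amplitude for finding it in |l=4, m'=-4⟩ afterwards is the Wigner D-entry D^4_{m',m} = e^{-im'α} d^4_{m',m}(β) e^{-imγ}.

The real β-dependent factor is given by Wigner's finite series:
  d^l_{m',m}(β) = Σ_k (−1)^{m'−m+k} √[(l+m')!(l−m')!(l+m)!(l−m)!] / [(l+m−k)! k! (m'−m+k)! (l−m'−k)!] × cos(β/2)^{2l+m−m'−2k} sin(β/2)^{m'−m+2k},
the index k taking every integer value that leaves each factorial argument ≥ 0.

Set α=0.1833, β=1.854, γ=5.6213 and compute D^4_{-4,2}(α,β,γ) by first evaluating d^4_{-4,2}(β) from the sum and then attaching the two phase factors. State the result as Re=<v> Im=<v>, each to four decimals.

D^4_{-4,2}(0.1833,1.854,5.6213) = e^{-i·-4·0.1833}·d^4_{-4,2}(1.854)·e^{-i·2·5.6213}. Compute d first:
With c≡cos(β/2)=0.600236 and s≡sin(β/2)=0.799823, N=[1·40320·720·2]^{1/2}=7619.763776
k∈{6} keeps every argument non-negative
  k=6: (−1)^0·7619.7638/(1440)·0.6002^2·0.7998^6 = +0.499098
d^4_{-4,2}(1.854) = +0.499098
D = (+0.743037+0.669251i)·(+0.499098)·(+0.244521+0.969644i) = -0.233202+0.441266i

Re=-0.2332 Im=0.4413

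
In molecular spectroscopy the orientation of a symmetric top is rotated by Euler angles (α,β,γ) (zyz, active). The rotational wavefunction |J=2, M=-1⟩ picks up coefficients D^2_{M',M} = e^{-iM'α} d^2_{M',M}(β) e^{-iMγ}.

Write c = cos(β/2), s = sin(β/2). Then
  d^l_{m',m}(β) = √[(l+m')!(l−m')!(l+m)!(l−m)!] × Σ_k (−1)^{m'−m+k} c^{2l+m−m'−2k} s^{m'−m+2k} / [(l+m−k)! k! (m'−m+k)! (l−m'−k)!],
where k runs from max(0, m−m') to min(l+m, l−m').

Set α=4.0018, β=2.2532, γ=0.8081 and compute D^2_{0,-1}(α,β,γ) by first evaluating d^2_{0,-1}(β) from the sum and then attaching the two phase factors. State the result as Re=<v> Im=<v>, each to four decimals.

Re=0.4141 Im=0.4334

Split into d^2_{0,-1}(β=2.2532) × two z-phases.
Half-angle: c=0.429732, s=0.902956. N=√(2·2·1·6)=4.898979
k: max(0,(-1)−(0))=0 … min(2+(-1),2−(0))=1
  k=0: (−1)^1·4.8990/(2)·0.4297^3·0.9030^1 = -0.175524
  k=1: (−1)^2·4.8990/(2)·0.4297^1·0.9030^3 = +0.774950
d^2_{0,-1}(2.2532) = -0.175524 +0.774950 = +0.599426
D = (+1.000000+0.000000i)·(+0.599426)·(+0.690873+0.722976i) = +0.414128+0.433371i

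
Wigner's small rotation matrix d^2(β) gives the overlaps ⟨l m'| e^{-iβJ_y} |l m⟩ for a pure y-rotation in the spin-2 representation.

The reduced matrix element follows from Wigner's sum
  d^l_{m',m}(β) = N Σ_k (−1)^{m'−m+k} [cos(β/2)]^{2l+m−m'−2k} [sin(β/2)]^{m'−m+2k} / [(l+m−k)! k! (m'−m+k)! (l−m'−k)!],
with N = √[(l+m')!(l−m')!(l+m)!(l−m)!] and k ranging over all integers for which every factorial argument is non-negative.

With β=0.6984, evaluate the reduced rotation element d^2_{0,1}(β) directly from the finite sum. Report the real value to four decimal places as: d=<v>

d=0.6031

d^2_{0,1}(β=0.6984) via Wigner's sum:
Half-angle: c=0.939647, s=0.342146. N=√(2·2·6·1)=4.898979
The bounds max(0,m−m')=1 and min(l+m,l−m')=2 give 2 terms
  k=1: (−1)^0·4.8990/(2)·0.9396^3·0.3421^1 = +0.695314
  k=2: (−1)^1·4.8990/(2)·0.9396^1·0.3421^3 = -0.092188
d^2_{0,1}(0.6984) = +0.695314 -0.092188 = +0.603126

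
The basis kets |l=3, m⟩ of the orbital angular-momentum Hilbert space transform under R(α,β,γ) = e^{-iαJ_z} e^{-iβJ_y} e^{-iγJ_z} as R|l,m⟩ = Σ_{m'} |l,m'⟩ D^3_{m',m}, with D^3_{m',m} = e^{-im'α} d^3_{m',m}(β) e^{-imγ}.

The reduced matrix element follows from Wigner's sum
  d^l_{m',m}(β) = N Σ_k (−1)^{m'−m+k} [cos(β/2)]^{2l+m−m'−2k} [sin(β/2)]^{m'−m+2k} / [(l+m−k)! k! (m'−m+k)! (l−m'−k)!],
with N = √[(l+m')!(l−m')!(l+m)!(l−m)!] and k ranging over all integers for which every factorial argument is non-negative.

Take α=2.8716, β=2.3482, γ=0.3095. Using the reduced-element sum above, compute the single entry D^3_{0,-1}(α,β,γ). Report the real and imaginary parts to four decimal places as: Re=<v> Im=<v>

First d^3_{0,-1}(β=2.3482), then the phase factors e^{-i(0)α} and e^{-i(-1)γ}:
c=cos(2.3482/2)=0.386373, s=sin(2.3482/2)=0.922342; N=√[6·6·2·24]=41.569219
Admissible k: 0..2 (factorial args all ≥0)
  k=0: (−1)^1·41.5692/(12)·0.3864^5·0.9223^1 = -0.027512
  k=1: (−1)^2·41.5692/(4)·0.3864^3·0.9223^3 = +0.470338
  k=2: (−1)^3·41.5692/(12)·0.3864^1·0.9223^5 = -0.893426
d^3_{0,-1}(2.3482) = -0.027512 +0.470338 -0.893426 = -0.450600
Phases: e^{-i·(0)·2.8716}=+1.000000+0.000000i, e^{-i·(-1)·0.3095}=+0.952486+0.304582i ⇒ D=-0.429191-0.137245i

Re=-0.4292 Im=-0.1372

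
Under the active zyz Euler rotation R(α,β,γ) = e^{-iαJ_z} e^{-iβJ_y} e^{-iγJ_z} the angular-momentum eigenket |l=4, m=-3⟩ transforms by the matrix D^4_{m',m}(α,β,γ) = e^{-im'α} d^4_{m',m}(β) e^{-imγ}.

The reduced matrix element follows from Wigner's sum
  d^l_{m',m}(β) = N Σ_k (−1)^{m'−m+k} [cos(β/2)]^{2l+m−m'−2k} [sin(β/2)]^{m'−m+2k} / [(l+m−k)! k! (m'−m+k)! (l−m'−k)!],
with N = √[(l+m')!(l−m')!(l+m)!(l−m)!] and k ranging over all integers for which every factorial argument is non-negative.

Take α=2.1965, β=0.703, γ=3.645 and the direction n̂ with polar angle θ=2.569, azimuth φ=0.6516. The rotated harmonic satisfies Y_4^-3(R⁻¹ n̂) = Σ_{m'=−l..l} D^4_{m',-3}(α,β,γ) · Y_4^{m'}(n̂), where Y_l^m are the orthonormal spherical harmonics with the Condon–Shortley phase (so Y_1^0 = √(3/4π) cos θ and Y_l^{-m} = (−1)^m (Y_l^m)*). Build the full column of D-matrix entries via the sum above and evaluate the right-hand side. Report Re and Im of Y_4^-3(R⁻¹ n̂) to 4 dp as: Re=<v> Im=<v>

Need the full column D^4_{m',-3} for m'=−4..4 at α=2.1965, β=0.703, γ=3.645.
cos(β/2)=0.938857, sin(β/2)=0.344306
d^4_{-4,-3}: single k=1 term ⇒ +0.626163;  D = +0.403075+0.479177i
d^4_{-3,-3}: k∈[0..1] ⇒ +0.603666 -0.568311 = +0.035355;  D = +0.008601-0.034293i
d^4_{-2,-3}: k∈[0..1] ⇒ -0.828336 +0.334210 = -0.494126;  D = +0.458884-0.183265i
d^4_{-1,-3}: k∈[0..1] ⇒ +0.644404 -0.144444 = +0.499960;  D = +0.422226+0.267741i
d^4_{0,-3}: k∈[0..1] ⇒ -0.352288 +0.047379 = -0.304908;  D = +0.018458+0.304349i
d^4_{1,-3}: k∈[0..1] ⇒ +0.144444 -0.011656 = +0.132788;  D = -0.102726+0.084143i
d^4_{2,-3}: k∈[0..1] ⇒ -0.044948 +0.002015 = -0.042933;  D = -0.041503-0.010988i
d^4_{3,-3}: k∈[0..1] ⇒ +0.010279 -0.000197 = +0.010082;  D = -0.003617-0.009411i
d^4_{4,-3}: single k=0 term ⇒ -0.001523;  D = +0.000832-0.001276i
Y_4^{m'}(θ=2.569,φ=0.6516) and Σ D·Y over m':
  (+0.4031+0.4792i)·(-0.0328-0.0194i)  (+0.0086-0.0343i)·(+0.0627+0.1551i)  (+0.4589-0.1833i)·(+0.1024-0.3736i)  (+0.4222+0.2677i)·(-0.3332+0.2541i)  (+0.0185+0.3043i)·(-0.0768+0.0000i)  (-0.1027+0.0841i)·(+0.3332+0.2541i)  (-0.0415-0.0110i)·(+0.1024+0.3736i)  (-0.0036-0.0094i)·(-0.0627+0.1551i)  (+0.0008-0.0013i)·(-0.0328+0.0194i)
Y_4^-3(R⁻¹ n̂) = -0.283724-0.234504i

Re=-0.2837 Im=-0.2345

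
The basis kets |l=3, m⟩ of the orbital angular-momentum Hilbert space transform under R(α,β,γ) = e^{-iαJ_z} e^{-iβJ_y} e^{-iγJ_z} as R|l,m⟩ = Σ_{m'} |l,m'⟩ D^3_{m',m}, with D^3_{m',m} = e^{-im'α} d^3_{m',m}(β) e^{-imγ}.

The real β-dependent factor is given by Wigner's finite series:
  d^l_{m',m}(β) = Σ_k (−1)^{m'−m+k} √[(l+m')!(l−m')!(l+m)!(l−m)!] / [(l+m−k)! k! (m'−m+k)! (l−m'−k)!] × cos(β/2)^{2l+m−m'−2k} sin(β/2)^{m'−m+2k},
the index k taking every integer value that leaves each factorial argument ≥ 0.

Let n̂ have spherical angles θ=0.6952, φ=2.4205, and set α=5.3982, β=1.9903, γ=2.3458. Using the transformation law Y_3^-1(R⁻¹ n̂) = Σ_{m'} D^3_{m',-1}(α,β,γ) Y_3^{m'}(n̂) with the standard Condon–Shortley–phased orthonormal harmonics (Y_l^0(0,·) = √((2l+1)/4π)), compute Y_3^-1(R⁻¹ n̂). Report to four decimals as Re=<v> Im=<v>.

Need the full column D^3_{m',-1} for m'=−3..3 at α=5.3982, β=1.9903, γ=2.3458.
cos(β/2)=0.544377, sin(β/2)=0.838841
d^3_{-3,-1}: single k=2 term ⇒ +0.239334;  D = +0.227987-0.072818i
d^3_{-2,-1}: k∈[1..2] ⇒ +0.126817 -0.602238 = -0.475420;  D = -0.398754-0.258881i
d^3_{-1,-1}: k∈[0..2] ⇒ +0.026025 -0.494366 +0.880377 = +0.412037;  D = +0.045225+0.409548i
d^3_{0,-1}: k∈[0..2] ⇒ -0.138921 +0.989577 -0.783227 = +0.067429;  D = -0.047181+0.048172i
d^3_{1,-1}: k∈[0..2] ⇒ +0.370774 -1.173836 +0.348399 = -0.454663;  D = +0.452856+0.040499i
d^3_{2,-1}: k∈[0..1] ⇒ -0.602238 +0.714985 = +0.112748;  D = -0.063347-0.093269i
d^3_{3,-1}: single k=0 term ⇒ +0.568281;  D = +0.161612-0.544816i
Y_3^{m'}(θ=0.6952,φ=2.4205) and Σ D·Y over m':
  (+0.2280-0.0728i)·(+0.0612-0.0910i)  (-0.3988-0.2589i)·(+0.0413+0.3193i)  (+0.0452+0.4095i)·(-0.3030-0.2663i)  (-0.0472+0.0482i)·(-0.0147+0.0000i)  (+0.4529+0.0405i)·(+0.3030-0.2663i)  (-0.0633-0.0933i)·(+0.0413-0.3193i)  (+0.1616-0.5448i)·(-0.0612-0.0910i)
Y_3^-1(R⁻¹ n̂) = +0.225729-0.373350i

Re=0.2257 Im=-0.3734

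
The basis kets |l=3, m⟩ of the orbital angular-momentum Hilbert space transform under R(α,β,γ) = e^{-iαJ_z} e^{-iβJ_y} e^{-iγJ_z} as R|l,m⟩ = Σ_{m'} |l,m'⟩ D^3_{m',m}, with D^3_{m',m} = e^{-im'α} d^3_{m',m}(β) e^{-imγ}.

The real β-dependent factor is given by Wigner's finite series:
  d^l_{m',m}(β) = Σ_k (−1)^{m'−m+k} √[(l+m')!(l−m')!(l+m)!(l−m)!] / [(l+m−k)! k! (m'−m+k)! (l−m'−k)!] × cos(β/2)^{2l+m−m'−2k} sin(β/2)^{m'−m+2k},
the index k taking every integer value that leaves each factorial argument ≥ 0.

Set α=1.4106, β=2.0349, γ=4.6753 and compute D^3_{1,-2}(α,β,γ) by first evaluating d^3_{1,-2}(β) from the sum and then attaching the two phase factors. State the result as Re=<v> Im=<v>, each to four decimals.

Re=-0.0151 Im=0.1748

D^3_{1,-2}(1.4106,2.0349,4.6753) = e^{-i·1·1.4106}·d^3_{1,-2}(2.0349)·e^{-i·-2·4.6753}. Compute d first:
c=cos(2.0349/2)=0.525537, s=sin(2.0349/2)=0.850771; N=√[24·2·1·120]=75.894664
k∈{0,1} keeps every argument non-negative
  k=0: (−1)^3·75.8947/(12)·0.5255^3·0.8508^3 = -0.565298
  k=1: (−1)^4·75.8947/(24)·0.5255^1·0.8508^5 = +0.740740
d^3_{1,-2}(2.0349) = -0.565298 +0.740740 = +0.175442
D = (+0.159512-0.987196i)·(+0.175442)·(-0.997250+0.074110i) = -0.015073+0.174793i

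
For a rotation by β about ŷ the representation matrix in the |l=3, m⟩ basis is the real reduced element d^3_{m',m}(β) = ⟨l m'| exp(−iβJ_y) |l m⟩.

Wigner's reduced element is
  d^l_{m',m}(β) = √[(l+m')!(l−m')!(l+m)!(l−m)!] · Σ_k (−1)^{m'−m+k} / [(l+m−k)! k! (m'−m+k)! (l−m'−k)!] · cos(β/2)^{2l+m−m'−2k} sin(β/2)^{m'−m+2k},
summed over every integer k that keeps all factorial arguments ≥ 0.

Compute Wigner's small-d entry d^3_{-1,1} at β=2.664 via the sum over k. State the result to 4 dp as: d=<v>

d=0.4602

d^3_{-1,1}(β=2.664) via Wigner's sum:
c=cos(2.664/2)=0.236533, s=sin(2.664/2)=0.971623; N=√[2·24·24·2]=48.000000
Admissible k: 2..4 (factorial args all ≥0)
  k=2: (−1)^0·48.0000/(8)·0.2365^4·0.9716^2 = +0.017730
  k=3: (−1)^1·48.0000/(6)·0.2365^2·0.9716^4 = -0.398902
  k=4: (−1)^2·48.0000/(48)·0.2365^0·0.9716^6 = +0.841371
d^3_{-1,1}(2.664) = +0.017730 -0.398902 +0.841371 = +0.460200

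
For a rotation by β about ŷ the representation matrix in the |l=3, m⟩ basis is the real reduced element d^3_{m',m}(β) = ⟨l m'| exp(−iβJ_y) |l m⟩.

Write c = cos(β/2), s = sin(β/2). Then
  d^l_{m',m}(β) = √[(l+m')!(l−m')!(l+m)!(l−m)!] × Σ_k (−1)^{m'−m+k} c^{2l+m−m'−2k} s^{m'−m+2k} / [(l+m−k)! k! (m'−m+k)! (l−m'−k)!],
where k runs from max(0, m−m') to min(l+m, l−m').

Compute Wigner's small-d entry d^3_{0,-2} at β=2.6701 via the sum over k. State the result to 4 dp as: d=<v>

d^3_{0,-2}(β=2.6701) via Wigner's sum:
Half-angle: c=0.233569, s=0.972340. N=√(6·6·1·120)=65.726707
k: max(0,(-2)−(0))=0 … min(3+(-2),3−(0))=1
  k=0: (−1)^2·65.7267/(12)·0.2336^4·0.9723^2 = +0.015412
  k=1: (−1)^3·65.7267/(12)·0.2336^2·0.9723^4 = -0.267093
d^3_{0,-2}(2.6701) = +0.015412 -0.267093 = -0.251682

d=-0.2517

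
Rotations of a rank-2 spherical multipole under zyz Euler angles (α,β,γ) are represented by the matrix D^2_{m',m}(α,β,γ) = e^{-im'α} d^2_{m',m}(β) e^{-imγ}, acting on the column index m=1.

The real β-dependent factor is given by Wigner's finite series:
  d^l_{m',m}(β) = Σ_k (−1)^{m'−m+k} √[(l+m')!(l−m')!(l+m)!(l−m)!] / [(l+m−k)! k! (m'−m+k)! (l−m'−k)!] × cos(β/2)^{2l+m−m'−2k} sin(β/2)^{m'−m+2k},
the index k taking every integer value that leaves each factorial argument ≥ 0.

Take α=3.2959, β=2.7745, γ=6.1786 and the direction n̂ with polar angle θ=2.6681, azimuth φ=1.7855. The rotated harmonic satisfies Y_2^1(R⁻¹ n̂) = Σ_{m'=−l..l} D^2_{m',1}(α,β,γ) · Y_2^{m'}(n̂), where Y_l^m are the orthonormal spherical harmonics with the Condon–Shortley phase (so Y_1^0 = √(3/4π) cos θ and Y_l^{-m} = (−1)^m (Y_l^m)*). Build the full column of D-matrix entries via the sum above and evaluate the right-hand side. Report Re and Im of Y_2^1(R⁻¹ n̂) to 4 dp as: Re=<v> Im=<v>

Need the full column D^2_{m',1} for m'=−2..2 at α=3.2959, β=2.7745, γ=6.1786.
cos(β/2)=0.182517, sin(β/2)=0.983203
d^2_{-2,1}: single k=3 term ⇒ +0.346947;  D = +0.317748+0.139314i
d^2_{-1,1}: k∈[2..3] ⇒ +0.096609 -0.934484 = -0.837876;  D = +0.809953+0.214505i
d^2_{0,1}: k∈[1..2] ⇒ +0.014643 -0.424922 = -0.410279;  D = -0.408037-0.042831i
d^2_{1,1}: k∈[0..1] ⇒ +0.001110 -0.096609 = -0.095499;  D = +0.095381-0.004746i
d^2_{2,1}: single k=0 term ⇒ -0.011956;  D = -0.011708+0.002422i
Y_2^{m'}(θ=2.6681,φ=1.7855) and Σ D·Y over m':
  (+0.3177+0.1393i)·(-0.0730+0.0334i)  (+0.8100+0.2145i)·(+0.0668+0.3063i)  (-0.4080-0.0428i)·(+0.4340+0.0000i)  (+0.0954-0.0047i)·(-0.0668+0.3063i)  (-0.0117+0.0024i)·(-0.0730-0.0334i)
Y_2^1(R⁻¹ n̂) = -0.220554+0.274047i

Re=-0.2206 Im=0.2740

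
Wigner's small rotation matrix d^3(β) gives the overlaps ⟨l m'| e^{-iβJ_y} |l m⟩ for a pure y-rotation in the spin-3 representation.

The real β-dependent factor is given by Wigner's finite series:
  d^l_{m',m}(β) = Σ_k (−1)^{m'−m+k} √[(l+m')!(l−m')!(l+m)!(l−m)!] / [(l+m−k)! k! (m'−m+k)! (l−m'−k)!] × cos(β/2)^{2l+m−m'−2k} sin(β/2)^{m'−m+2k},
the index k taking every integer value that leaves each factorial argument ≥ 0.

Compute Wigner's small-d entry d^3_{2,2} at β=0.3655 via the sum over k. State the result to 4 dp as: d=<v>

d^3_{2,2}(β=0.3655) via Wigner's sum:
c=cos(0.3655/2)=0.983348, s=sin(0.3655/2)=0.181734; N=√[120·1·120·1]=120.000000
k∈{0,1} keeps every argument non-negative
  k=0: (−1)^0·120.0000/(120)·0.9833^6·0.1817^0 = +0.904154
  k=1: (−1)^1·120.0000/(24)·0.9833^4·0.1817^2 = -0.154409
d^3_{2,2}(0.3655) = +0.904154 -0.154409 = +0.749745

d=0.7497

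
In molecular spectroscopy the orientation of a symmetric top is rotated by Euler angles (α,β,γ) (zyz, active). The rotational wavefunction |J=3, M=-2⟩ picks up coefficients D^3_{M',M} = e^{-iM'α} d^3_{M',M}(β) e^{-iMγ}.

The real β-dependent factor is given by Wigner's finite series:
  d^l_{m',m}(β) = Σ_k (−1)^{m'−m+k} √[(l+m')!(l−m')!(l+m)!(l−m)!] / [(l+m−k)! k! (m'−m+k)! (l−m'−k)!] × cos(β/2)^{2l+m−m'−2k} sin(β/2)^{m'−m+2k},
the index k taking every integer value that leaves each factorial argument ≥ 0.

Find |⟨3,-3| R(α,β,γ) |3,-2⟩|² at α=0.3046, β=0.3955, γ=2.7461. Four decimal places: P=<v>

P=0.1902

First d^3_{-3,-2}(β=0.3955), then the phase factors e^{-i(-3)α} and e^{-i(-2)γ}:
c=cos(0.3955/2)=0.980511, s=sin(0.3955/2)=0.196464; N=√[1·720·1·120]=293.938769
k: max(0,(-2)−(-3))=1 … min(3+(-2),3−(-3))=1
  k=1: (−1)^0·293.9388/(120)·0.9805^5·0.1965^1 = +0.436135
d^3_{-3,-2}(0.3955) = +0.436135
|D^3_{-3,-2}|² = |d^3_{-3,-2}(β)|² = (+0.436135)² = 0.190213 (the z-rotation phases have unit modulus)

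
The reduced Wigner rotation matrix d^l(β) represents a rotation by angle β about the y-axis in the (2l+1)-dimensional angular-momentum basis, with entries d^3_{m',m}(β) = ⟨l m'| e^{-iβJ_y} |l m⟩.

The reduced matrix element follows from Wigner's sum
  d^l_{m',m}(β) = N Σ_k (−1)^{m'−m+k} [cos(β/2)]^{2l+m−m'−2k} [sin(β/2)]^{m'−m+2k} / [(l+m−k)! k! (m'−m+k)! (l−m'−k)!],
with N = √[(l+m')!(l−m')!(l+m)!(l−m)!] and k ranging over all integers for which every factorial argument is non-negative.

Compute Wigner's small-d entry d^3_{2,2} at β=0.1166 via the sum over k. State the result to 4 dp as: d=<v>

d^3_{2,2}(β=0.1166) via Wigner's sum:
c=cos(0.1166/2)=0.998301, s=sin(0.1166/2)=0.058267; N=√[120·1·120·1]=120.000000
Admissible k: 0..1 (factorial args all ≥0)
  k=0: (−1)^0·120.0000/(120)·0.9983^6·0.0583^0 = +0.989849
  k=1: (−1)^1·120.0000/(24)·0.9983^4·0.0583^2 = -0.016860
d^3_{2,2}(0.1166) = +0.989849 -0.016860 = +0.972989

d=0.9730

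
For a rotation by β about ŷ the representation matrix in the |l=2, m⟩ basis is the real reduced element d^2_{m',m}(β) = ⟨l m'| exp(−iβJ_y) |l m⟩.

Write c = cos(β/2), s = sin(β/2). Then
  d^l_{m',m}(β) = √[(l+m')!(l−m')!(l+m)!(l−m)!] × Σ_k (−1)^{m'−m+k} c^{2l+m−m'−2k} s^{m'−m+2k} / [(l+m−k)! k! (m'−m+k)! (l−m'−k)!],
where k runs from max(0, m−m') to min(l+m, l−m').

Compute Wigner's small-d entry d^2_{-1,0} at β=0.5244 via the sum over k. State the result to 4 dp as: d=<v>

d=0.5308

d^2_{-1,0}(β=0.5244) via Wigner's sum:
With c≡cos(β/2)=0.965822 and s≡sin(β/2)=0.259206, N=[1·6·2·2]^{1/2}=4.898979
The bounds max(0,m−m')=1 and min(l+m,l−m')=2 give 2 terms
  k=1: (−1)^0·4.8990/(2)·0.9658^3·0.2592^1 = +0.572021
  k=2: (−1)^1·4.8990/(2)·0.9658^1·0.2592^3 = -0.041201
d^2_{-1,0}(0.5244) = +0.572021 -0.041201 = +0.530820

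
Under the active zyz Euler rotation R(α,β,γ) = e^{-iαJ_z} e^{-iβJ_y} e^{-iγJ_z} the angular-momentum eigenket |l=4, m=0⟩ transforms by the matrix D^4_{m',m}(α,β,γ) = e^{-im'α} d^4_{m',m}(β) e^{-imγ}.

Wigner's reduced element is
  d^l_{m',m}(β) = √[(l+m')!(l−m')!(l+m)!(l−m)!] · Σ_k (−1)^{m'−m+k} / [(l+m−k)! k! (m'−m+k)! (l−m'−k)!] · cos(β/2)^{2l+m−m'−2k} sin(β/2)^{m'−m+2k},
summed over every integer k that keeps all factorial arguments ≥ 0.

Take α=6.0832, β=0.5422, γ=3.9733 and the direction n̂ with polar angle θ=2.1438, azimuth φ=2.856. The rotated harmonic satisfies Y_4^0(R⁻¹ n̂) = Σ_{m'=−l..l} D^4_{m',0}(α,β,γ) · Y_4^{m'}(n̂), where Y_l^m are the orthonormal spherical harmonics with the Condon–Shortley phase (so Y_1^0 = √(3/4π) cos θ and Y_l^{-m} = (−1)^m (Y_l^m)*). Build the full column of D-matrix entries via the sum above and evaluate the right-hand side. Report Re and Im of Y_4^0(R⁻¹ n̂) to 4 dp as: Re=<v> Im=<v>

Re=0.1579 Im=0.0000

Need the full column D^4_{m',0} for m'=−4..4 at α=6.0832, β=0.5422, γ=3.9733.
cos(β/2)=0.963477, sin(β/2)=0.267791
d^4_{-4,0}: single k=4 term ⇒ +0.037077;  D = +0.025833-0.026596i
d^4_{-3,0}: k∈[3..4] ⇒ +0.188652 -0.014574 = +0.174078;  D = +0.143677-0.098285i
d^4_{-2,0}: k∈[2..4] ⇒ +0.544205 -0.112109 +0.003248 = +0.435343;  D = +0.400983-0.169519i
d^4_{-1,0}: k∈[1..4] ⇒ +0.922998 -0.427822 +0.033050 -0.000426 = +0.527801;  D = +0.517282-0.104850i
d^4_{0,0}: k∈[0..4] ⇒ +0.742558 -0.917828 +0.159534 -0.005478 +0.000026 = -0.021186;  D = -0.021186+0.000000i
d^4_{1,0}: k∈[0..3] ⇒ -0.922998 +0.427822 -0.033050 +0.000426 = -0.527801;  D = -0.517282-0.104850i
d^4_{2,0}: k∈[0..2] ⇒ +0.544205 -0.112109 +0.003248 = +0.435343;  D = +0.400983+0.169519i
d^4_{3,0}: k∈[0..1] ⇒ -0.188652 +0.014574 = -0.174078;  D = -0.143677-0.098285i
d^4_{4,0}: single k=0 term ⇒ +0.037077;  D = +0.025833+0.026596i
Y_4^{m'}(θ=2.1438,φ=2.856) and Σ D·Y over m':
  (+0.0258-0.0266i)·(+0.0917+0.2007i)  (+0.1437-0.0983i)·(+0.2637+0.3043i)  (+0.4010-0.1695i)·(+0.2101+0.1350i)  (+0.5173-0.1049i)·(-0.1949-0.0572i)  (-0.0212+0.0000i)·(-0.2956+0.0000i)  (-0.5173-0.1049i)·(+0.1949-0.0572i)  (+0.4010+0.1695i)·(+0.2101-0.1350i)  (-0.1437-0.0983i)·(-0.2637+0.3043i)  (+0.0258+0.0266i)·(+0.0917-0.2007i)
Y_4^0(R⁻¹ n̂) = +0.157926-0.000000i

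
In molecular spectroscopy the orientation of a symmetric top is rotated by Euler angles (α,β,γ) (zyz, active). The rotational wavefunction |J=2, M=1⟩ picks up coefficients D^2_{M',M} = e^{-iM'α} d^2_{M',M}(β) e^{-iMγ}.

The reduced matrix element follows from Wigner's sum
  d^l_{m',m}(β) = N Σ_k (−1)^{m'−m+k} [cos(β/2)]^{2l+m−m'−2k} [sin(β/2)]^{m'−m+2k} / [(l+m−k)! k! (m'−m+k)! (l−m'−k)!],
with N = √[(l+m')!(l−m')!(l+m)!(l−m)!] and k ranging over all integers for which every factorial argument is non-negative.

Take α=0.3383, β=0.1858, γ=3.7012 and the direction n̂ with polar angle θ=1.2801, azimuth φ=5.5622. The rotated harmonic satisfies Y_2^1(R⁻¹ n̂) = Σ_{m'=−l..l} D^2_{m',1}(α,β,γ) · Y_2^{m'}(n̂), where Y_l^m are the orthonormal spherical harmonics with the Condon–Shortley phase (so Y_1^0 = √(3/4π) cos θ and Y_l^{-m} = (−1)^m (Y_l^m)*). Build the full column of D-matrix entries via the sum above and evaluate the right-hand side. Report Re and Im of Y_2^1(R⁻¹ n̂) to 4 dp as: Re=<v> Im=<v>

Re=-0.0278 Im=-0.2631

Need the full column D^2_{m',1} for m'=−2..2 at α=0.3383, β=0.1858, γ=3.7012.
cos(β/2)=0.995688, sin(β/2)=0.092766
d^2_{-2,1}: single k=3 term ⇒ +0.001590;  D = -0.001579-0.000186i
d^2_{-1,1}: k∈[2..3] ⇒ +0.025595 -0.000074 = +0.025521;  D = -0.024898+0.005602i
d^2_{0,1}: k∈[1..2] ⇒ +0.224304 -0.001947 = +0.222357;  D = -0.188439+0.118039i
d^2_{1,1}: k∈[0..1] ⇒ +0.982863 -0.025595 = +0.957268;  D = -0.596615+0.748607i
d^2_{2,1}: single k=0 term ⇒ -0.183143;  D = +0.060141-0.172987i
Y_2^{m'}(θ=1.2801,φ=5.5622) and Σ D·Y over m':
  (-0.0016-0.0002i)·(+0.0455+0.3516i)  (-0.0249+0.0056i)·(+0.1593+0.1400i)  (-0.1884+0.1180i)·(-0.2377+0.0000i)  (-0.5966+0.7486i)·(-0.1593+0.1400i)  (+0.0601-0.1730i)·(+0.0455-0.3516i)
Y_2^1(R⁻¹ n̂) = -0.027821-0.263073i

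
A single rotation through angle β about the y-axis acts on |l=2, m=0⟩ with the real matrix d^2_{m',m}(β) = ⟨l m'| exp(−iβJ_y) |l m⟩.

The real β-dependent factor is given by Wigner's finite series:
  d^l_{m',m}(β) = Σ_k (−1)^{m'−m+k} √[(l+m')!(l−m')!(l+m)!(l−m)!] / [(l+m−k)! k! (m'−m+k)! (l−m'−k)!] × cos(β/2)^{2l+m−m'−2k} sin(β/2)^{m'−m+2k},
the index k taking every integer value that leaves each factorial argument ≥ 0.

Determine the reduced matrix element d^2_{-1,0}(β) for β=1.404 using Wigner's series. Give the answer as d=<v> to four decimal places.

d=0.2005

d^2_{-1,0}(β=1.404) via Wigner's sum:
With c≡cos(β/2)=0.763552 and s≡sin(β/2)=0.645746, N=[1·6·2·2]^{1/2}=4.898979
The bounds max(0,m−m')=1 and min(l+m,l−m')=2 give 2 terms
  k=1: (−1)^0·4.8990/(2)·0.7636^3·0.6457^1 = +0.704131
  k=2: (−1)^1·4.8990/(2)·0.7636^1·0.6457^3 = -0.503616
d^2_{-1,0}(1.404) = +0.704131 -0.503616 = +0.200515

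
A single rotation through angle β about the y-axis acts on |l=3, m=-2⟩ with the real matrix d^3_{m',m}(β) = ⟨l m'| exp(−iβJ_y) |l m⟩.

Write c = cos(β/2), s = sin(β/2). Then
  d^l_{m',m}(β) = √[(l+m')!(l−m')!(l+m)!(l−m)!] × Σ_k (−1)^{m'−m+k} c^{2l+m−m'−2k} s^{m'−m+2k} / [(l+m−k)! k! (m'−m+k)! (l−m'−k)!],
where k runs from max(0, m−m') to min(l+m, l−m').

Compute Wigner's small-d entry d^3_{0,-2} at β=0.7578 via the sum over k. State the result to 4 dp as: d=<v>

d=0.4699

d^3_{0,-2}(β=0.7578) via Wigner's sum:
Half-angle: c=0.929072, s=0.369899. N=√(6·6·1·120)=65.726707
k∈{0,1} keeps every argument non-negative
  k=0: (−1)^2·65.7267/(12)·0.9291^4·0.3699^2 = +0.558372
  k=1: (−1)^3·65.7267/(12)·0.9291^2·0.3699^4 = -0.088510
d^3_{0,-2}(0.7578) = +0.558372 -0.088510 = +0.469863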